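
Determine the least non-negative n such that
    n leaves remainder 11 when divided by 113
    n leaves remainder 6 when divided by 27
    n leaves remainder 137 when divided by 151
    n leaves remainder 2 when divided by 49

22449156

From n ≡ 11 (mod 113) write n = 11 + 113t. Substituting into n ≡ 6 (mod 27) gives 113t ≡ 22 (mod 27), and since 5⁻¹ ≡ 11 (mod 27), t ≡ 26. Hence n ≡ 11 + 113·26 = 2949 (mod 3051).
From n ≡ 2949 (mod 3051) write n = 2949 + 3051t. Substituting into n ≡ 137 (mod 151) gives 3051t ≡ 57 (mod 151), and since 31⁻¹ ≡ 39 (mod 151), t ≡ 109. Hence n ≡ 2949 + 3051·109 = 335508 (mod 460701).
From n ≡ 335508 (mod 460701) write n = 335508 + 460701t. Substituting into n ≡ 2 (mod 49) gives 460701t ≡ 46 (mod 49), and since 3⁻¹ ≡ 33 (mod 49), t ≡ 48. Hence n ≡ 335508 + 460701·48 = 22449156 (mod 22574349).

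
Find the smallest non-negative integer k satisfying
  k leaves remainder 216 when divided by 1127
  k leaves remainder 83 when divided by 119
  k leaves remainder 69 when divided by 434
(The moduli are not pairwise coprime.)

1096787

gcd(1127, 119) = 7 and 7 | (83 − 216), so the pair is consistent; merging gives k ≡ 4724 (mod 19159), where 19159 = lcm(1127, 119).
gcd(19159, 434) = 7 and 7 | (69 − 4724), so the pair is consistent; merging gives k ≡ 1096787 (mod 1187858), where 1187858 = lcm(19159, 434).
The solution is unique modulo lcm(1127, 119, 434) = 1187858.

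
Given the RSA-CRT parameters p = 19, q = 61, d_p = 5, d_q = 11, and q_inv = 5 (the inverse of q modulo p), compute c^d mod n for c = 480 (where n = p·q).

313

m₁ = c^(d_p) mod p: c ≡ 5 (mod 19), and 5^5 mod 19 = 9.
m₂ = c^(d_q) mod q: c ≡ 53 (mod 61), and 53^11 mod 61 = 8.
h = q_inv·(m₁ − m₂) mod p = 5·(9 − 8) mod 19 = 5.
m = m₂ + h·q = 8 + 5·61 = 313.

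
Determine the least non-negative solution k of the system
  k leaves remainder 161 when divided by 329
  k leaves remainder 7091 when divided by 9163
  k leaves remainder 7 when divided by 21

Combine the congruences pairwise.
gcd(329, 9163) = 7 and 7 | (7091 − 161), so the pair is consistent; merging gives k ≡ 318633 (mod 430661), where 430661 = lcm(329, 9163).
gcd(430661, 21) = 7 and 7 | (7 − 318633), so the pair is consistent; merging gives k ≡ 1179955 (mod 1291983), where 1291983 = lcm(430661, 21).
The solution is unique modulo lcm(329, 9163, 21) = 1291983.

1179955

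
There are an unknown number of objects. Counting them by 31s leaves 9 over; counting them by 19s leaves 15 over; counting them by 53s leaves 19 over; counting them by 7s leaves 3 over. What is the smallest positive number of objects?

The moduli are pairwise coprime; M = 31·19·53·7 = 218519.
M/31 = 7049; 7049 ≡ 12 (mod 31); 12·13 ≡ 1, so inverse 13.
M/19 = 11501; 11501 ≡ 6 (mod 19); 6·16 ≡ 1, so inverse 16.
M/53 = 4123; 4123 ≡ 42 (mod 53); 42·24 ≡ 1, so inverse 24.
M/7 = 31217; 31217 ≡ 4 (mod 7); 4·2 ≡ 1, so inverse 2.
N ≡ 9·7049·13 + 15·11501·16 + 19·4123·24 + 3·31217·2 = 5652363.
5652363 mod 218519 = 189388.

189388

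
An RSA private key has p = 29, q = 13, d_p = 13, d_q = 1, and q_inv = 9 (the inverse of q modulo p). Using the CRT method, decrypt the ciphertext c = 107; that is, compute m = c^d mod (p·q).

16

m₁ = c^(d_p) mod p: c ≡ 20 (mod 29), and 20^13 mod 29 = 16.
m₂ = c^(d_q) mod q: c ≡ 3 (mod 13), and 3^1 mod 13 = 3.
h = q_inv·(m₁ − m₂) mod p = 9·(16 − 3) mod 29 = 1.
m = m₂ + h·q = 3 + 1·13 = 16.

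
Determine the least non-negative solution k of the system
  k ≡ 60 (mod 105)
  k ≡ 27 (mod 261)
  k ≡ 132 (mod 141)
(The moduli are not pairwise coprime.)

231795

Combine the congruences pairwise.
gcd(105, 261) = 3 and 3 | (27 − 60), so the pair is consistent; merging gives k ≡ 3420 (mod 9135), where 9135 = lcm(105, 261).
gcd(9135, 141) = 3 and 3 | (132 − 3420), so the pair is consistent; merging gives k ≡ 231795 (mod 429345), where 429345 = lcm(9135, 141).
The solution is unique modulo lcm(105, 261, 141) = 429345.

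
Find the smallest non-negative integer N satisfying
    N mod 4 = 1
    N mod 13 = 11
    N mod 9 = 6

141

Combine the congruences pairwise.
From N ≡ 1 (mod 4) write N = 1 + 4t. Substituting into N ≡ 11 (mod 13) gives 4t ≡ 10 (mod 13), and since 4⁻¹ ≡ 10 (mod 13), t ≡ 9. Hence N ≡ 1 + 4·9 = 37 (mod 52).
From N ≡ 37 (mod 52) write N = 37 + 52t. Substituting into N ≡ 6 (mod 9) gives 52t ≡ 5 (mod 9), and since 7⁻¹ ≡ 4 (mod 9), t ≡ 2. Hence N ≡ 37 + 52·2 = 141 (mod 468).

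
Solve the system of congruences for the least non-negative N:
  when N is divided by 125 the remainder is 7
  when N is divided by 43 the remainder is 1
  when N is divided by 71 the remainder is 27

115757

From N ≡ 7 (mod 125) write N = 7 + 125t. Substituting into N ≡ 1 (mod 43) gives 125t ≡ 37 (mod 43), and since 39⁻¹ ≡ 32 (mod 43), t ≡ 23. Hence N ≡ 7 + 125·23 = 2882 (mod 5375).
From N ≡ 2882 (mod 5375) write N = 2882 + 5375t. Substituting into N ≡ 27 (mod 71) gives 5375t ≡ 56 (mod 71), and since 50⁻¹ ≡ 27 (mod 71), t ≡ 21. Hence N ≡ 2882 + 5375·21 = 115757 (mod 381625).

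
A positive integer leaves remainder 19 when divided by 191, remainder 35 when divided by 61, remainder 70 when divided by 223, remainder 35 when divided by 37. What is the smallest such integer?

From x ≡ 19 (mod 191) write x = 19 + 191t. Substituting into x ≡ 35 (mod 61) gives 191t ≡ 16 (mod 61), and since 8⁻¹ ≡ 23 (mod 61), t ≡ 2. Hence x ≡ 19 + 191·2 = 401 (mod 11651).
From x ≡ 401 (mod 11651) write x = 401 + 11651t. Substituting into x ≡ 70 (mod 223) gives 11651t ≡ 115 (mod 223), and since 55⁻¹ ≡ 73 (mod 223), t ≡ 144. Hence x ≡ 401 + 11651·144 = 1678145 (mod 2598173).
From x ≡ 1678145 (mod 2598173) write x = 1678145 + 2598173t. Substituting into x ≡ 35 (mod 37) gives 2598173t ≡ 25 (mod 37), and since 33⁻¹ ≡ 9 (mod 37), t ≡ 3. Hence x ≡ 1678145 + 2598173·3 = 9472664 (mod 96132401).

9472664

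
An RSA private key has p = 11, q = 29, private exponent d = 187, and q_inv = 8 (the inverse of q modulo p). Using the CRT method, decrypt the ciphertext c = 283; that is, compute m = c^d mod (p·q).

13

d_p = d mod (p−1) = 187 mod 10 = 7; d_q = d mod (q−1) = 19.
m₁ = c^(d_p) mod p: c ≡ 8 (mod 11), and 8^7 mod 11 = 2.
m₂ = c^(d_q) mod q: c ≡ 22 (mod 29), and 22^19 mod 29 = 13.
h = q_inv·(m₁ − m₂) mod p = 8·(2 − 13) mod 11 = 0.
m = m₂ + h·q = 13 + 0·29 = 13.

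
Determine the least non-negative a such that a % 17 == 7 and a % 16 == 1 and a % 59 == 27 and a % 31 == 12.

269185

From a ≡ 7 (mod 17) write a = 7 + 17t. Substituting into a ≡ 1 (mod 16) gives 17t ≡ 10 (mod 16), and since 1⁻¹ ≡ 1 (mod 16), t ≡ 10. Hence a ≡ 7 + 17·10 = 177 (mod 272).
From a ≡ 177 (mod 272) write a = 177 + 272t. Substituting into a ≡ 27 (mod 59) gives 272t ≡ 27 (mod 59), and since 36⁻¹ ≡ 41 (mod 59), t ≡ 45. Hence a ≡ 177 + 272·45 = 12417 (mod 16048).
From a ≡ 12417 (mod 16048) write a = 12417 + 16048t. Substituting into a ≡ 12 (mod 31) gives 16048t ≡ 26 (mod 31), and since 21⁻¹ ≡ 3 (mod 31), t ≡ 16. Hence a ≡ 12417 + 16048·16 = 269185 (mod 497488).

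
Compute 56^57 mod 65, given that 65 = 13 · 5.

Mod 13: 56 ≡ 4; by Fermat, exponent reduces to 57 mod 12 = 9; 4^9 ≡ 12 (mod 13).
Mod 5: 56 ≡ 1; by Fermat, exponent reduces to 57 mod 4 = 1; 1^1 ≡ 1 (mod 5).
Combine by CRT: x ≡ 12 (mod 13), x ≡ 1 (mod 5) ⇒ x ≡ 51 (mod 65).

51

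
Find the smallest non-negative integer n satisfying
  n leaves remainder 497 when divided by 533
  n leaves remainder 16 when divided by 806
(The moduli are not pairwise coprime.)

Combine the congruences pairwise.
gcd(533, 806) = 13 and 13 | (16 − 497), so the pair is consistent; merging gives n ≡ 26614 (mod 33046), where 33046 = lcm(533, 806).
The solution is unique modulo lcm(533, 806) = 33046.

26614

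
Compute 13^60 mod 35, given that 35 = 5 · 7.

Mod 5: 13 ≡ 3; since 4 | 60, by Fermat 3^60 ≡ 1 (mod 5).
Mod 7: 13 ≡ 6; since 6 | 60, by Fermat 6^60 ≡ 1 (mod 7).
Combine by CRT: x ≡ 1 (mod 5), x ≡ 1 (mod 7) ⇒ x ≡ 1 (mod 35).

1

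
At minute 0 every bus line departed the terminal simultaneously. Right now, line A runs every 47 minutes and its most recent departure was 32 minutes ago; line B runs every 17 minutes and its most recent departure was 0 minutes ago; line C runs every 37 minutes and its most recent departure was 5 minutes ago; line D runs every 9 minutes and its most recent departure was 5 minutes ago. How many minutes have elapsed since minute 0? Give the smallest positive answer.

The moduli are pairwise coprime; N = 47·17·37·9 = 266067.
N/47 = 5661; 5661 ≡ 21 (mod 47); 21·9 ≡ 1, so inverse 9.
N/17 = 15651; 15651 ≡ 11 (mod 17); 11·14 ≡ 1, so inverse 14.
N/37 = 7191; 7191 ≡ 13 (mod 37); 13·20 ≡ 1, so inverse 20.
N/9 = 29563; 29563 ≡ 7 (mod 9); 7·4 ≡ 1, so inverse 4.
t ≡ 32·5661·9 + 0·15651·14 + 5·7191·20 + 5·29563·4 = 2940728.
2940728 mod 266067 = 13991.

13991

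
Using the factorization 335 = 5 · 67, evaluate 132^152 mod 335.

Mod 5: 132 ≡ 2; since 4 | 152, by Fermat 2^152 ≡ 1 (mod 5).
Mod 67: 132 ≡ 65; by Fermat, exponent reduces to 152 mod 66 = 20; 65^20 ≡ 26 (mod 67).
Combine by CRT: x ≡ 1 (mod 5), x ≡ 26 (mod 67) ⇒ x ≡ 26 (mod 335).

26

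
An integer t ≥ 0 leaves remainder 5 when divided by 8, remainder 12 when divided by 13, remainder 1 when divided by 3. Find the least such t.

181

The moduli are pairwise coprime; N = 8·13·3 = 312.
N/8 = 39; 39 ≡ 7 (mod 8); 7·7 ≡ 1, so inverse 7.
N/13 = 24; 24 ≡ 11 (mod 13); 11·6 ≡ 1, so inverse 6.
N/3 = 104; 104 ≡ 2 (mod 3); 2·2 ≡ 1, so inverse 2.
t ≡ 5·39·7 + 12·24·6 + 1·104·2 = 3301.
3301 mod 312 = 181.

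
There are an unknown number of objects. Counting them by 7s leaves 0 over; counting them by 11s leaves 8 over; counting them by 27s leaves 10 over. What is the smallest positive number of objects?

1603

The moduli are pairwise coprime; M = 7·11·27 = 2079.
M/7 = 297; 297 ≡ 3 (mod 7); 3·5 ≡ 1, so inverse 5.
M/11 = 189; 189 ≡ 2 (mod 11); 2·6 ≡ 1, so inverse 6.
M/27 = 77; 77 ≡ 23 (mod 27); 23·20 ≡ 1, so inverse 20.
N ≡ 0·297·5 + 8·189·6 + 10·77·20 = 24472.
24472 mod 2079 = 1603.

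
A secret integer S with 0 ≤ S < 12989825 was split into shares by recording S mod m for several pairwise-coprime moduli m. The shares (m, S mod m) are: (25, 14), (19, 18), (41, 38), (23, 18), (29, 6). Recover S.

833814

The moduli are pairwise coprime; N = 25·19·41·23·29 = 12989825.
N/25 = 519593; 519593 ≡ 18 (mod 25); 18·7 ≡ 1, so inverse 7.
N/19 = 683675; 683675 ≡ 17 (mod 19); 17·9 ≡ 1, so inverse 9.
N/41 = 316825; 316825 ≡ 18 (mod 41); 18·16 ≡ 1, so inverse 16.
N/23 = 564775; 564775 ≡ 10 (mod 23); 10·7 ≡ 1, so inverse 7.
N/29 = 447925; 447925 ≡ 20 (mod 29); 20·16 ≡ 1, so inverse 16.
S ≡ 14·519593·7 + 18·683675·9 + 38·316825·16 + 18·564775·7 + 6·447925·16 = 468467514.
468467514 mod 12989825 = 833814.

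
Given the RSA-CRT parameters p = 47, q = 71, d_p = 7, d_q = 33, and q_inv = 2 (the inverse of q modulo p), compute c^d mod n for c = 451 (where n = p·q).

m₁ = c^(d_p) mod p: c ≡ 28 (mod 47), and 28^7 mod 47 = 17.
m₂ = c^(d_q) mod q: c ≡ 25 (mod 71), and 25^33 mod 71 = 5.
h = q_inv·(m₁ − m₂) mod p = 2·(17 − 5) mod 47 = 24.
m = m₂ + h·q = 5 + 24·71 = 1709.

1709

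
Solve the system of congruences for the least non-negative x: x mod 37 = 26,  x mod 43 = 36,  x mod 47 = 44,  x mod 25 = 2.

The moduli are pairwise coprime; N = 37·43·47·25 = 1869425.
N/37 = 50525; 50525 ≡ 20 (mod 37); 20·13 ≡ 1, so inverse 13.
N/43 = 43475; 43475 ≡ 2 (mod 43); 2·22 ≡ 1, so inverse 22.
N/47 = 39775; 39775 ≡ 13 (mod 47); 13·29 ≡ 1, so inverse 29.
N/25 = 74777; 74777 ≡ 2 (mod 25); 2·13 ≡ 1, so inverse 13.
x ≡ 26·50525·13 + 36·43475·22 + 44·39775·29 + 2·74777·13 = 104206752.
104206752 mod 1869425 = 1388377.

1388377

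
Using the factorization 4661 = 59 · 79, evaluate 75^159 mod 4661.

15

Mod 59: 75 ≡ 16; by Fermat, exponent reduces to 159 mod 58 = 43; 16^43 ≡ 15 (mod 59).
Mod 79: 75 ≡ 75; by Fermat, exponent reduces to 159 mod 78 = 3; 75^3 ≡ 15 (mod 79).
Combine by CRT: x ≡ 15 (mod 59), x ≡ 15 (mod 79) ⇒ x ≡ 15 (mod 4661).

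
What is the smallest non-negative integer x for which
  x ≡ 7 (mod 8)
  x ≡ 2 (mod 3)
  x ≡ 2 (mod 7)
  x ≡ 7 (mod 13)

The moduli are pairwise coprime; N = 8·3·7·13 = 2184.
N/8 = 273; 273 ≡ 1 (mod 8), inverse 1.
N/3 = 728; 728 ≡ 2 (mod 3); 2·2 ≡ 1, so inverse 2.
N/7 = 312; 312 ≡ 4 (mod 7); 4·2 ≡ 1, so inverse 2.
N/13 = 168; 168 ≡ 12 (mod 13); 12·12 ≡ 1, so inverse 12.
x ≡ 7·273·1 + 2·728·2 + 2·312·2 + 7·168·12 = 20183.
20183 mod 2184 = 527.

527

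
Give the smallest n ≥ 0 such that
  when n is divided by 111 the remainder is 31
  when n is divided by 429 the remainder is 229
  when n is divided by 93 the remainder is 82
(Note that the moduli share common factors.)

Combine the congruences pairwise.
gcd(111, 429) = 3 and 3 | (229 − 31), so the pair is consistent; merging gives n ≡ 12241 (mod 15873), where 15873 = lcm(111, 429).
gcd(15873, 93) = 3 and 3 | (82 − 12241), so the pair is consistent; merging gives n ≡ 393193 (mod 492063), where 492063 = lcm(15873, 93).
The solution is unique modulo lcm(111, 429, 93) = 492063.

393193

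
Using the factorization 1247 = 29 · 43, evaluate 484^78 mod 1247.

484

Mod 29: 484 ≡ 20; by Fermat, exponent reduces to 78 mod 28 = 22; 20^22 ≡ 20 (mod 29).
Mod 43: 484 ≡ 11; by Fermat, exponent reduces to 78 mod 42 = 36; 11^36 ≡ 11 (mod 43).
Combine by CRT: x ≡ 20 (mod 29), x ≡ 11 (mod 43) ⇒ x ≡ 484 (mod 1247).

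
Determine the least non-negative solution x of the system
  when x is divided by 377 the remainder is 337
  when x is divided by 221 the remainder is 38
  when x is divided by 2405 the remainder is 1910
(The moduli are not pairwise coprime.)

951885

gcd(377, 221) = 13 and 13 | (38 − 337), so the pair is consistent; merging gives x ≡ 3353 (mod 6409), where 6409 = lcm(377, 221).
gcd(6409, 2405) = 13 and 13 | (1910 − 3353), so the pair is consistent; merging gives x ≡ 951885 (mod 1185665), where 1185665 = lcm(6409, 2405).
The solution is unique modulo lcm(377, 221, 2405) = 1185665.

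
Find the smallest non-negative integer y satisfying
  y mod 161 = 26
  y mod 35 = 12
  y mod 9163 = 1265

gcd(161, 35) = 7 and 7 | (12 − 26), so the pair is consistent; merging gives y ≡ 187 (mod 805), where 805 = lcm(161, 35).
gcd(805, 9163) = 7 and 7 | (1265 − 187), so the pair is consistent; merging gives y ≡ 496067 (mod 1053745), where 1053745 = lcm(805, 9163).
The solution is unique modulo lcm(161, 35, 9163) = 1053745.

496067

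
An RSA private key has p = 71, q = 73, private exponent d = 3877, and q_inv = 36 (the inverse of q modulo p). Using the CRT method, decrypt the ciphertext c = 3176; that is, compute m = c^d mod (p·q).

d_p = d mod (p−1) = 3877 mod 70 = 27; d_q = d mod (q−1) = 61.
m₁ = c^(d_p) mod p: c ≡ 52 (mod 71), and 52^27 mod 71 = 67.
m₂ = c^(d_q) mod q: c ≡ 37 (mod 73), and 37^61 mod 73 = 4.
h = q_inv·(m₁ − m₂) mod p = 36·(67 − 4) mod 71 = 67.
m = m₂ + h·q = 4 + 67·73 = 4895.

4895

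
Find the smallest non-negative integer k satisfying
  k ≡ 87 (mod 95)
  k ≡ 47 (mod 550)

9397

gcd(95, 550) = 5 and 5 | (47 − 87), so the pair is consistent; merging gives k ≡ 9397 (mod 10450), where 10450 = lcm(95, 550).
The solution is unique modulo lcm(95, 550) = 10450.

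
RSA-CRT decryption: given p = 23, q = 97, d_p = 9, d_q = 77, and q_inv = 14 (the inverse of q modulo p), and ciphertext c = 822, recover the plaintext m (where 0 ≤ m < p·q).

513

m₁ = c^(d_p) mod p: c ≡ 17 (mod 23), and 17^9 mod 23 = 7.
m₂ = c^(d_q) mod q: c ≡ 46 (mod 97), and 46^77 mod 97 = 28.
h = q_inv·(m₁ − m₂) mod p = 14·(7 − 28) mod 23 = 5.
m = m₂ + h·q = 28 + 5·97 = 513.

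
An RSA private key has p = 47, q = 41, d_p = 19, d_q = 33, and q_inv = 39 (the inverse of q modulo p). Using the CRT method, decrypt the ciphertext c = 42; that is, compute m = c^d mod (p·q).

1682

m₁ = c^(d_p) mod p: c ≡ 42 (mod 47), and 42^19 mod 47 = 37.
m₂ = c^(d_q) mod q: c ≡ 1 (mod 41), and 1^33 mod 41 = 1.
h = q_inv·(m₁ − m₂) mod p = 39·(37 − 1) mod 47 = 41.
m = m₂ + h·q = 1 + 41·41 = 1682.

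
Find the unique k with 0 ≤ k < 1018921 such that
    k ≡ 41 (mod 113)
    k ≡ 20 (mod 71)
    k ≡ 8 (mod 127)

124341

The moduli are pairwise coprime; N = 113·71·127 = 1018921.
N/113 = 9017; 9017 ≡ 90 (mod 113); 90·54 ≡ 1, so inverse 54.
N/71 = 14351; 14351 ≡ 9 (mod 71); 9·8 ≡ 1, so inverse 8.
N/127 = 8023; 8023 ≡ 22 (mod 127); 22·52 ≡ 1, so inverse 52.
k ≡ 41·9017·54 + 20·14351·8 + 8·8023·52 = 25597366.
25597366 mod 1018921 = 124341.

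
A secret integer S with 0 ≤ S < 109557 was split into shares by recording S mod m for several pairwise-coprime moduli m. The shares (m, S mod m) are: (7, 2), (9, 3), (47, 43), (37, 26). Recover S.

55785

From S ≡ 2 (mod 7) write S = 2 + 7t. Substituting into S ≡ 3 (mod 9) gives 7t ≡ 1 (mod 9), and since 7⁻¹ ≡ 4 (mod 9), t ≡ 4. Hence S ≡ 2 + 7·4 = 30 (mod 63).
From S ≡ 30 (mod 63) write S = 30 + 63t. Substituting into S ≡ 43 (mod 47) gives 63t ≡ 13 (mod 47), and since 16⁻¹ ≡ 3 (mod 47), t ≡ 39. Hence S ≡ 30 + 63·39 = 2487 (mod 2961).
From S ≡ 2487 (mod 2961) write S = 2487 + 2961t. Substituting into S ≡ 26 (mod 37) gives 2961t ≡ 18 (mod 37), and since 1⁻¹ ≡ 1 (mod 37), t ≡ 18. Hence S ≡ 2487 + 2961·18 = 55785 (mod 109557).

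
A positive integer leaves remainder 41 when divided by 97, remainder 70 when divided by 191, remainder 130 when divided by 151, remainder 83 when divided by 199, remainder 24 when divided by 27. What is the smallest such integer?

6114825915

The moduli are pairwise coprime; N = 97·191·151·199·27 = 15031381221.
N/97 = 154962693; 154962693 ≡ 52 (mod 97); 52·28 ≡ 1, so inverse 28.
N/191 = 78698331; 78698331 ≡ 28 (mod 191); 28·116 ≡ 1, so inverse 116.
N/151 = 99545571; 99545571 ≡ 29 (mod 151); 29·125 ≡ 1, so inverse 125.
N/199 = 75534579; 75534579 ≡ 149 (mod 199); 149·195 ≡ 1, so inverse 195.
N/27 = 556717823; 556717823 ≡ 17 (mod 27); 17·8 ≡ 1, so inverse 8.
x ≡ 41·154962693·28 + 70·78698331·116 + 130·99545571·125 + 83·75534579·195 + 24·556717823·8 = 3763960131165.
3763960131165 mod 15031381221 = 6114825915.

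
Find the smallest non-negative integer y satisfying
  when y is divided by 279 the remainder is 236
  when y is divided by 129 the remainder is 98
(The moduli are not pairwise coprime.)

gcd(279, 129) = 3 and 3 | (98 − 236), so the pair is consistent; merging gives y ≡ 5258 (mod 11997), where 11997 = lcm(279, 129).
The solution is unique modulo lcm(279, 129) = 11997.

5258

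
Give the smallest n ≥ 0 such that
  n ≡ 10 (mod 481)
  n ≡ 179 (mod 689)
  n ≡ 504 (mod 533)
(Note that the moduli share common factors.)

498326

gcd(481, 689) = 13 and 13 | (179 − 10), so the pair is consistent; merging gives n ≡ 13959 (mod 25493), where 25493 = lcm(481, 689).
gcd(25493, 533) = 13 and 13 | (504 − 13959), so the pair is consistent; merging gives n ≡ 498326 (mod 1045213), where 1045213 = lcm(25493, 533).
The solution is unique modulo lcm(481, 689, 533) = 1045213.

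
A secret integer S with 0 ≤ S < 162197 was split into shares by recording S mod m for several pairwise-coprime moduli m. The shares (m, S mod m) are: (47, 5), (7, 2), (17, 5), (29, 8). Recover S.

From S ≡ 5 (mod 47) write S = 5 + 47t. Substituting into S ≡ 2 (mod 7) gives 47t ≡ 4 (mod 7), and since 5⁻¹ ≡ 3 (mod 7), t ≡ 5. Hence S ≡ 5 + 47·5 = 240 (mod 329).
From S ≡ 240 (mod 329) write S = 240 + 329t. Substituting into S ≡ 5 (mod 17) gives 329t ≡ 3 (mod 17), and since 6⁻¹ ≡ 3 (mod 17), t ≡ 9. Hence S ≡ 240 + 329·9 = 3201 (mod 5593).
From S ≡ 3201 (mod 5593) write S = 3201 + 5593t. Substituting into S ≡ 8 (mod 29) gives 5593t ≡ 26 (mod 29), and since 25⁻¹ ≡ 7 (mod 29), t ≡ 8. Hence S ≡ 3201 + 5593·8 = 47945 (mod 162197).

47945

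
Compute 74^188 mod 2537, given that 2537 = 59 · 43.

2476

Mod 59: 74 ≡ 15; by Fermat, exponent reduces to 188 mod 58 = 14; 15^14 ≡ 57 (mod 59).
Mod 43: 74 ≡ 31; by Fermat, exponent reduces to 188 mod 42 = 20; 31^20 ≡ 25 (mod 43).
Combine by CRT: x ≡ 57 (mod 59), x ≡ 25 (mod 43) ⇒ x ≡ 2476 (mod 2537).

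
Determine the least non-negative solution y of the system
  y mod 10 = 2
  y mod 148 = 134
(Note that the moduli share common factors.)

282

Combine the congruences pairwise.
gcd(10, 148) = 2 and 2 | (134 − 2), so the pair is consistent; merging gives y ≡ 282 (mod 740), where 740 = lcm(10, 148).
The solution is unique modulo lcm(10, 148) = 740.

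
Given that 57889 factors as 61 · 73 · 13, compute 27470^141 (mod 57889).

42537

Mod 61: 27470 ≡ 20; by Fermat, exponent reduces to 141 mod 60 = 21; 20^21 ≡ 20 (mod 61).
Mod 73: 27470 ≡ 22; by Fermat, exponent reduces to 141 mod 72 = 69; 22^69 ≡ 51 (mod 73).
Mod 13: 27470 ≡ 1; by Fermat, exponent reduces to 141 mod 12 = 9; 1^9 ≡ 1 (mod 13).
Combine by CRT: x ≡ 20 (mod 61), x ≡ 51 (mod 73), x ≡ 1 (mod 13) ⇒ x ≡ 42537 (mod 57889).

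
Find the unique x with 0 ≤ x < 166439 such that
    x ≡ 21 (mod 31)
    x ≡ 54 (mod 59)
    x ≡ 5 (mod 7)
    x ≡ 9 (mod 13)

92153

From x ≡ 21 (mod 31) write x = 21 + 31t. Substituting into x ≡ 54 (mod 59) gives 31t ≡ 33 (mod 59), and since 31⁻¹ ≡ 40 (mod 59), t ≡ 22. Hence x ≡ 21 + 31·22 = 703 (mod 1829).
From x ≡ 703 (mod 1829) write x = 703 + 1829t. Substituting into x ≡ 5 (mod 7) gives 1829t ≡ 2 (mod 7), and since 2⁻¹ ≡ 4 (mod 7), t ≡ 1. Hence x ≡ 703 + 1829·1 = 2532 (mod 12803).
From x ≡ 2532 (mod 12803) write x = 2532 + 12803t. Substituting into x ≡ 9 (mod 13) gives 12803t ≡ 12 (mod 13), and since 11⁻¹ ≡ 6 (mod 13), t ≡ 7. Hence x ≡ 2532 + 12803·7 = 92153 (mod 166439).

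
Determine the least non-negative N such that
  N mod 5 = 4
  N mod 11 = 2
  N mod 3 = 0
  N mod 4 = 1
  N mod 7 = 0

The moduli are pairwise coprime; M = 5·11·3·4·7 = 4620.
M/5 = 924; 924 ≡ 4 (mod 5); 4·4 ≡ 1, so inverse 4.
M/11 = 420; 420 ≡ 2 (mod 11); 2·6 ≡ 1, so inverse 6.
M/3 = 1540; 1540 ≡ 1 (mod 3), inverse 1.
M/4 = 1155; 1155 ≡ 3 (mod 4); 3·3 ≡ 1, so inverse 3.
M/7 = 660; 660 ≡ 2 (mod 7); 2·4 ≡ 1, so inverse 4.
N ≡ 4·924·4 + 2·420·6 + 0·1540·1 + 1·1155·3 + 0·660·4 = 23289.
23289 mod 4620 = 189.

189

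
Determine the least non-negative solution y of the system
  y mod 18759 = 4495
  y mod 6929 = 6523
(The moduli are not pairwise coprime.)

754855

Combine the congruences pairwise.
gcd(18759, 6929) = 169 and 169 | (6523 − 4495), so the pair is consistent; merging gives y ≡ 754855 (mod 769119), where 769119 = lcm(18759, 6929).
The solution is unique modulo lcm(18759, 6929) = 769119.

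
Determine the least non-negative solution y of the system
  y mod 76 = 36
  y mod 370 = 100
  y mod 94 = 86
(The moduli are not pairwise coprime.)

145880

gcd(76, 370) = 2 and 2 | (100 − 36), so the pair is consistent; merging gives y ≡ 5280 (mod 14060), where 14060 = lcm(76, 370).
gcd(14060, 94) = 2 and 2 | (86 − 5280), so the pair is consistent; merging gives y ≡ 145880 (mod 660820), where 660820 = lcm(14060, 94).
The solution is unique modulo lcm(76, 370, 94) = 660820.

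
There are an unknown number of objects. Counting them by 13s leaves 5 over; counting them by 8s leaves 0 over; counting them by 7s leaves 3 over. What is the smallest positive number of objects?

304

From N ≡ 5 (mod 13) write N = 5 + 13t. Substituting into N ≡ 0 (mod 8) gives 13t ≡ 3 (mod 8), and since 5⁻¹ ≡ 5 (mod 8), t ≡ 7. Hence N ≡ 5 + 13·7 = 96 (mod 104).
From N ≡ 96 (mod 104) write N = 96 + 104t. Substituting into N ≡ 3 (mod 7) gives 104t ≡ 5 (mod 7), and since 6⁻¹ ≡ 6 (mod 7), t ≡ 2. Hence N ≡ 96 + 104·2 = 304 (mod 728).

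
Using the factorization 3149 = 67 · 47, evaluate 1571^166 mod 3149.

Mod 67: 1571 ≡ 30; by Fermat, exponent reduces to 166 mod 66 = 34; 30^34 ≡ 37 (mod 67).
Mod 47: 1571 ≡ 20; by Fermat, exponent reduces to 166 mod 46 = 28; 20^28 ≡ 42 (mod 47).
Combine by CRT: x ≡ 37 (mod 67), x ≡ 42 (mod 47) ⇒ x ≡ 841 (mod 3149).

841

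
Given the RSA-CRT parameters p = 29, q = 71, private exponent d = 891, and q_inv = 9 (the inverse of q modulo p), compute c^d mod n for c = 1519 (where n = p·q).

752

d_p = d mod (p−1) = 891 mod 28 = 23; d_q = d mod (q−1) = 51.
m₁ = c^(d_p) mod p: c ≡ 11 (mod 29), and 11^23 mod 29 = 27.
m₂ = c^(d_q) mod q: c ≡ 28 (mod 71), and 28^51 mod 71 = 42.
h = q_inv·(m₁ − m₂) mod p = 9·(27 − 42) mod 29 = 10.
m = m₂ + h·q = 42 + 10·71 = 752.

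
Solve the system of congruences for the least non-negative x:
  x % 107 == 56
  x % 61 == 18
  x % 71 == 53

The moduli are pairwise coprime; N = 107·61·71 = 463417.
N/107 = 4331; 4331 ≡ 51 (mod 107); 51·21 ≡ 1, so inverse 21.
N/61 = 7597; 7597 ≡ 33 (mod 61); 33·37 ≡ 1, so inverse 37.
N/71 = 6527; 6527 ≡ 66 (mod 71); 66·14 ≡ 1, so inverse 14.
x ≡ 56·4331·21 + 18·7597·37 + 53·6527·14 = 14995892.
14995892 mod 463417 = 166548.

166548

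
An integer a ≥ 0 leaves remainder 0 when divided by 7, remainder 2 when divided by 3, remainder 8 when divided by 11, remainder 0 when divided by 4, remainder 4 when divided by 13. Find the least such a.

6608

Combine the congruences pairwise.
From a ≡ 0 (mod 7) write a = 0 + 7t. Substituting into a ≡ 2 (mod 3) gives 7t ≡ 2 (mod 3), and since 1⁻¹ ≡ 1 (mod 3), t ≡ 2. Hence a ≡ 0 + 7·2 = 14 (mod 21).
From a ≡ 14 (mod 21) write a = 14 + 21t. Substituting into a ≡ 8 (mod 11) gives 21t ≡ 5 (mod 11), and since 10⁻¹ ≡ 10 (mod 11), t ≡ 6. Hence a ≡ 14 + 21·6 = 140 (mod 231).
From a ≡ 140 (mod 231) write a = 140 + 231t. Substituting into a ≡ 0 (mod 4) gives 231t ≡ 0 (mod 4), and since 3⁻¹ ≡ 3 (mod 4), t ≡ 0. Hence a ≡ 140 + 231·0 = 140 (mod 924).
From a ≡ 140 (mod 924) write a = 140 + 924t. Substituting into a ≡ 4 (mod 13) gives 924t ≡ 7 (mod 13), and since 1⁻¹ ≡ 1 (mod 13), t ≡ 7. Hence a ≡ 140 + 924·7 = 6608 (mod 12012).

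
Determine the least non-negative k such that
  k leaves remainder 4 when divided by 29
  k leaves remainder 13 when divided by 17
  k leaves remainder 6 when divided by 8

2614

From k ≡ 4 (mod 29) write k = 4 + 29t. Substituting into k ≡ 13 (mod 17) gives 29t ≡ 9 (mod 17), and since 12⁻¹ ≡ 10 (mod 17), t ≡ 5. Hence k ≡ 4 + 29·5 = 149 (mod 493).
From k ≡ 149 (mod 493) write k = 149 + 493t. Substituting into k ≡ 6 (mod 8) gives 493t ≡ 1 (mod 8), and since 5⁻¹ ≡ 5 (mod 8), t ≡ 5. Hence k ≡ 149 + 493·5 = 2614 (mod 3944).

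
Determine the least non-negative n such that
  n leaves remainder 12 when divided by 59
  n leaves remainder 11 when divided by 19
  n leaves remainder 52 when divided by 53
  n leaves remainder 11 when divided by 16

874923

From n ≡ 12 (mod 59) write n = 12 + 59t. Substituting into n ≡ 11 (mod 19) gives 59t ≡ 18 (mod 19), and since 2⁻¹ ≡ 10 (mod 19), t ≡ 9. Hence n ≡ 12 + 59·9 = 543 (mod 1121).
From n ≡ 543 (mod 1121) write n = 543 + 1121t. Substituting into n ≡ 52 (mod 53) gives 1121t ≡ 39 (mod 53), and since 8⁻¹ ≡ 20 (mod 53), t ≡ 38. Hence n ≡ 543 + 1121·38 = 43141 (mod 59413).
From n ≡ 43141 (mod 59413) write n = 43141 + 59413t. Substituting into n ≡ 11 (mod 16) gives 59413t ≡ 6 (mod 16), and since 5⁻¹ ≡ 13 (mod 16), t ≡ 14. Hence n ≡ 43141 + 59413·14 = 874923 (mod 950608).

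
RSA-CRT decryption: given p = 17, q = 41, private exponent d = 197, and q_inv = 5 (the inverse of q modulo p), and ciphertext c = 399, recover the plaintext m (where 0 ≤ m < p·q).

d_p = d mod (p−1) = 197 mod 16 = 5; d_q = d mod (q−1) = 37.
m₁ = c^(d_p) mod p: c ≡ 8 (mod 17), and 8^5 mod 17 = 9.
m₂ = c^(d_q) mod q: c ≡ 30 (mod 41), and 30^37 mod 41 = 28.
h = q_inv·(m₁ − m₂) mod p = 5·(9 − 28) mod 17 = 7.
m = m₂ + h·q = 28 + 7·41 = 315.

315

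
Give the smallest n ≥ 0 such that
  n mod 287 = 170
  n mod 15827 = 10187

gcd(287, 15827) = 7 and 7 | (10187 − 170), so the pair is consistent; merging gives n ≡ 453343 (mod 648907), where 648907 = lcm(287, 15827).
The solution is unique modulo lcm(287, 15827) = 648907.

453343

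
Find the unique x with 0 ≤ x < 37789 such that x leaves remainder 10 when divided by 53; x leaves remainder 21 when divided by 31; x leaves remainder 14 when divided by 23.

5787

The moduli are pairwise coprime; N = 53·31·23 = 37789.
N/53 = 713; 713 ≡ 24 (mod 53); 24·42 ≡ 1, so inverse 42.
N/31 = 1219; 1219 ≡ 10 (mod 31); 10·28 ≡ 1, so inverse 28.
N/23 = 1643; 1643 ≡ 10 (mod 23); 10·7 ≡ 1, so inverse 7.
x ≡ 10·713·42 + 21·1219·28 + 14·1643·7 = 1177246.
1177246 mod 37789 = 5787.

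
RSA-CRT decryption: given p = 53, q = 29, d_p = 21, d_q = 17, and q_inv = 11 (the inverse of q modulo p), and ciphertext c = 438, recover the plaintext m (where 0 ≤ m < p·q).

m₁ = c^(d_p) mod p: c ≡ 14 (mod 53), and 14^21 mod 53 = 8.
m₂ = c^(d_q) mod q: c ≡ 3 (mod 29), and 3^17 mod 29 = 2.
h = q_inv·(m₁ − m₂) mod p = 11·(8 − 2) mod 53 = 13.
m = m₂ + h·q = 2 + 13·29 = 379.

379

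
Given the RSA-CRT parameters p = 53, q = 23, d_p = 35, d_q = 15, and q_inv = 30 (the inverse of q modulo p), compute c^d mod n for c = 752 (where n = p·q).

m₁ = c^(d_p) mod p: c ≡ 10 (mod 53), and 10^35 mod 53 = 28.
m₂ = c^(d_q) mod q: c ≡ 16 (mod 23), and 16^15 mod 23 = 9.
h = q_inv·(m₁ − m₂) mod p = 30·(28 − 9) mod 53 = 40.
m = m₂ + h·q = 9 + 40·23 = 929.

929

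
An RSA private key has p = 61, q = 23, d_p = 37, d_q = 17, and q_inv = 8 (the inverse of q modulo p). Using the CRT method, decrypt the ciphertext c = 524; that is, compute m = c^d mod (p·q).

537

m₁ = c^(d_p) mod p: c ≡ 36 (mod 61), and 36^37 mod 61 = 49.
m₂ = c^(d_q) mod q: c ≡ 18 (mod 23), and 18^17 mod 23 = 8.
h = q_inv·(m₁ − m₂) mod p = 8·(49 − 8) mod 61 = 23.
m = m₂ + h·q = 8 + 23·23 = 537.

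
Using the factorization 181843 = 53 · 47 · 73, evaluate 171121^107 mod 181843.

Mod 53: 171121 ≡ 37; by Fermat, exponent reduces to 107 mod 52 = 3; 37^3 ≡ 38 (mod 53).
Mod 47: 171121 ≡ 41; by Fermat, exponent reduces to 107 mod 46 = 15; 41^15 ≡ 45 (mod 47).
Mod 73: 171121 ≡ 9; by Fermat, exponent reduces to 107 mod 72 = 35; 9^35 ≡ 65 (mod 73).
Combine by CRT: x ≡ 38 (mod 53), x ≡ 45 (mod 47), x ≡ 65 (mod 73) ⇒ x ≡ 57808 (mod 181843).

57808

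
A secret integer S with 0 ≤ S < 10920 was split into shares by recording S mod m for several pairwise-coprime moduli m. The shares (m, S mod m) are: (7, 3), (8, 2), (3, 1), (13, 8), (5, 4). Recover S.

Combine the congruences pairwise.
From S ≡ 3 (mod 7) write S = 3 + 7t. Substituting into S ≡ 2 (mod 8) gives 7t ≡ 7 (mod 8), and since 7⁻¹ ≡ 7 (mod 8), t ≡ 1. Hence S ≡ 3 + 7·1 = 10 (mod 56).
From S ≡ 10 (mod 56) write S = 10 + 56t. Substituting into S ≡ 1 (mod 3) gives 56t ≡ 0 (mod 3), and since 2⁻¹ ≡ 2 (mod 3), t ≡ 0. Hence S ≡ 10 + 56·0 = 10 (mod 168).
From S ≡ 10 (mod 168) write S = 10 + 168t. Substituting into S ≡ 8 (mod 13) gives 168t ≡ 11 (mod 13), and since 12⁻¹ ≡ 12 (mod 13), t ≡ 2. Hence S ≡ 10 + 168·2 = 346 (mod 2184).
From S ≡ 346 (mod 2184) write S = 346 + 2184t. Substituting into S ≡ 4 (mod 5) gives 2184t ≡ 3 (mod 5), and since 4⁻¹ ≡ 4 (mod 5), t ≡ 2. Hence S ≡ 346 + 2184·2 = 4714 (mod 10920).

4714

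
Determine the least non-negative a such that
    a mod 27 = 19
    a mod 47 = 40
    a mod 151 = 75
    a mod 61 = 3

The moduli are pairwise coprime; N = 27·47·151·61 = 11688759.
N/27 = 432917; 432917 ≡ 26 (mod 27); 26·26 ≡ 1, so inverse 26.
N/47 = 248697; 248697 ≡ 20 (mod 47); 20·40 ≡ 1, so inverse 40.
N/151 = 77409; 77409 ≡ 97 (mod 151); 97·137 ≡ 1, so inverse 137.
N/61 = 191619; 191619 ≡ 18 (mod 61); 18·17 ≡ 1, so inverse 17.
a ≡ 19·432917·26 + 40·248697·40 + 75·77409·137 + 3·191619·17 = 1416926242.
1416926242 mod 11688759 = 2586403.

2586403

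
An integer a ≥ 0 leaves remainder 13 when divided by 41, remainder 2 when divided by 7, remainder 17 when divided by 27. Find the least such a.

From a ≡ 13 (mod 41) write a = 13 + 41t. Substituting into a ≡ 2 (mod 7) gives 41t ≡ 3 (mod 7), and since 6⁻¹ ≡ 6 (mod 7), t ≡ 4. Hence a ≡ 13 + 41·4 = 177 (mod 287).
From a ≡ 177 (mod 287) write a = 177 + 287t. Substituting into a ≡ 17 (mod 27) gives 287t ≡ 2 (mod 27), and since 17⁻¹ ≡ 8 (mod 27), t ≡ 16. Hence a ≡ 177 + 287·16 = 4769 (mod 7749).

4769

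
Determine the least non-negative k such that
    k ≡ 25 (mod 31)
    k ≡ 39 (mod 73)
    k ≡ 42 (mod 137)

86763

The moduli are pairwise coprime; N = 31·73·137 = 310031.
N/31 = 10001; 10001 ≡ 19 (mod 31); 19·18 ≡ 1, so inverse 18.
N/73 = 4247; 4247 ≡ 13 (mod 73); 13·45 ≡ 1, so inverse 45.
N/137 = 2263; 2263 ≡ 71 (mod 137); 71·110 ≡ 1, so inverse 110.
k ≡ 25·10001·18 + 39·4247·45 + 42·2263·110 = 22408995.
22408995 mod 310031 = 86763.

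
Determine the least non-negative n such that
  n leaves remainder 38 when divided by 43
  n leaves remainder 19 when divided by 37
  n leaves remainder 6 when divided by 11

16077

From n ≡ 38 (mod 43) write n = 38 + 43t. Substituting into n ≡ 19 (mod 37) gives 43t ≡ 18 (mod 37), and since 6⁻¹ ≡ 31 (mod 37), t ≡ 3. Hence n ≡ 38 + 43·3 = 167 (mod 1591).
From n ≡ 167 (mod 1591) write n = 167 + 1591t. Substituting into n ≡ 6 (mod 11) gives 1591t ≡ 4 (mod 11), and since 7⁻¹ ≡ 8 (mod 11), t ≡ 10. Hence n ≡ 167 + 1591·10 = 16077 (mod 17501).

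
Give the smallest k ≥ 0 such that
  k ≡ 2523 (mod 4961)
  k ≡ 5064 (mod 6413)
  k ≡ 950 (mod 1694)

gcd(4961, 6413) = 121 and 121 | (5064 − 2523), so the pair is consistent; merging gives k ≡ 191041 (mod 262933), where 262933 = lcm(4961, 6413).
gcd(262933, 1694) = 121 and 121 | (950 − 191041), so the pair is consistent; merging gives k ≡ 3609170 (mod 3681062), where 3681062 = lcm(262933, 1694).
The solution is unique modulo lcm(4961, 6413, 1694) = 3681062.

3609170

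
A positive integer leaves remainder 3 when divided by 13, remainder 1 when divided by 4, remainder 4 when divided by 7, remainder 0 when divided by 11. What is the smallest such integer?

The moduli are pairwise coprime; M = 13·4·7·11 = 4004.
M/13 = 308; 308 ≡ 9 (mod 13); 9·3 ≡ 1, so inverse 3.
M/4 = 1001; 1001 ≡ 1 (mod 4), inverse 1.
M/7 = 572; 572 ≡ 5 (mod 7); 5·3 ≡ 1, so inverse 3.
M/11 = 364; 364 ≡ 1 (mod 11), inverse 1.
N ≡ 3·308·3 + 1·1001·1 + 4·572·3 + 0·364·1 = 10637.
10637 mod 4004 = 2629.

2629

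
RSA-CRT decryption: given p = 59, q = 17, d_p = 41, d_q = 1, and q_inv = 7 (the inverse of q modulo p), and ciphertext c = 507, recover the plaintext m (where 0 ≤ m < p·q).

133

m₁ = c^(d_p) mod p: c ≡ 35 (mod 59), and 35^41 mod 59 = 15.
m₂ = c^(d_q) mod q: c ≡ 14 (mod 17), and 14^1 mod 17 = 14.
h = q_inv·(m₁ − m₂) mod p = 7·(15 − 14) mod 59 = 7.
m = m₂ + h·q = 14 + 7·17 = 133.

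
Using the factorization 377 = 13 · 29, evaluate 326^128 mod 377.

339

Mod 13: 326 ≡ 1; by Fermat, exponent reduces to 128 mod 12 = 8; 1^8 ≡ 1 (mod 13).
Mod 29: 326 ≡ 7; by Fermat, exponent reduces to 128 mod 28 = 16; 7^16 ≡ 20 (mod 29).
Combine by CRT: x ≡ 1 (mod 13), x ≡ 20 (mod 29) ⇒ x ≡ 339 (mod 377).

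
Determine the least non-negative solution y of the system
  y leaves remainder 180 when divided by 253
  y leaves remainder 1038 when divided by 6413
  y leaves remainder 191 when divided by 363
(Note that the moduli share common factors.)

122885

gcd(253, 6413) = 11 and 11 | (1038 − 180), so the pair is consistent; merging gives y ≡ 122885 (mod 147499), where 147499 = lcm(253, 6413).
gcd(147499, 363) = 121 and 121 | (191 − 122885), so the pair is consistent; merging gives y ≡ 122885 (mod 442497), where 442497 = lcm(147499, 363).
The solution is unique modulo lcm(253, 6413, 363) = 442497.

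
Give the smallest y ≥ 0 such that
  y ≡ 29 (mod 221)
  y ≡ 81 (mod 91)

1355

Combine the congruences pairwise.
gcd(221, 91) = 13 and 13 | (81 − 29), so the pair is consistent; merging gives y ≡ 1355 (mod 1547), where 1547 = lcm(221, 91).
The solution is unique modulo lcm(221, 91) = 1547.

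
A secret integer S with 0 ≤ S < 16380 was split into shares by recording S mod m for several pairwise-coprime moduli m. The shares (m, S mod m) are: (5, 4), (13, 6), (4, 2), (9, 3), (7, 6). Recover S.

15294

The moduli are pairwise coprime; N = 5·13·4·9·7 = 16380.
N/5 = 3276; 3276 ≡ 1 (mod 5), inverse 1.
N/13 = 1260; 1260 ≡ 12 (mod 13); 12·12 ≡ 1, so inverse 12.
N/4 = 4095; 4095 ≡ 3 (mod 4); 3·3 ≡ 1, so inverse 3.
N/9 = 1820; 1820 ≡ 2 (mod 9); 2·5 ≡ 1, so inverse 5.
N/7 = 2340; 2340 ≡ 2 (mod 7); 2·4 ≡ 1, so inverse 4.
S ≡ 4·3276·1 + 6·1260·12 + 2·4095·3 + 3·1820·5 + 6·2340·4 = 211854.
211854 mod 16380 = 15294.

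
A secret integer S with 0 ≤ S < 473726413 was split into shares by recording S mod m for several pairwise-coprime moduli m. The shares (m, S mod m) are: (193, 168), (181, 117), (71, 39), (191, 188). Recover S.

The moduli are pairwise coprime; N = 193·181·71·191 = 473726413.
N/193 = 2454541; 2454541 ≡ 160 (mod 193); 160·76 ≡ 1, so inverse 76.
N/181 = 2617273; 2617273 ≡ 13 (mod 181); 13·14 ≡ 1, so inverse 14.
N/71 = 6672203; 6672203 ≡ 49 (mod 71); 49·29 ≡ 1, so inverse 29.
N/191 = 2480243; 2480243 ≡ 108 (mod 191); 108·23 ≡ 1, so inverse 23.
S ≡ 168·2454541·76 + 117·2617273·14 + 39·6672203·29 + 188·2480243·23 = 53897504987.
53897504987 mod 473726413 = 366420318.

366420318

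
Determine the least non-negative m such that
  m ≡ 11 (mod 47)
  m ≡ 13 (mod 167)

Combine the congruences pairwise.
From m ≡ 11 (mod 47) write m = 11 + 47t. Substituting into m ≡ 13 (mod 167) gives 47t ≡ 2 (mod 167), and since 47⁻¹ ≡ 32 (mod 167), t ≡ 64. Hence m ≡ 11 + 47·64 = 3019 (mod 7849).

3019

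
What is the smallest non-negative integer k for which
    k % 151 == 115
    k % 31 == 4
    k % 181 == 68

The moduli are pairwise coprime; N = 151·31·181 = 847261.
N/151 = 5611; 5611 ≡ 24 (mod 151); 24·107 ≡ 1, so inverse 107.
N/31 = 27331; 27331 ≡ 20 (mod 31); 20·14 ≡ 1, so inverse 14.
N/181 = 4681; 4681 ≡ 156 (mod 181); 156·152 ≡ 1, so inverse 152.
k ≡ 115·5611·107 + 4·27331·14 + 68·4681·152 = 118956707.
118956707 mod 847261 = 340167.

340167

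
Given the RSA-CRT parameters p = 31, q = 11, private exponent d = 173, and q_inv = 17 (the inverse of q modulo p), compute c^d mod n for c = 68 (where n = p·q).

305

d_p = d mod (p−1) = 173 mod 30 = 23; d_q = d mod (q−1) = 3.
m₁ = c^(d_p) mod p: c ≡ 6 (mod 31), and 6^23 mod 31 = 26.
m₂ = c^(d_q) mod q: c ≡ 2 (mod 11), and 2^3 mod 11 = 8.
h = q_inv·(m₁ − m₂) mod p = 17·(26 − 8) mod 31 = 27.
m = m₂ + h·q = 8 + 27·11 = 305.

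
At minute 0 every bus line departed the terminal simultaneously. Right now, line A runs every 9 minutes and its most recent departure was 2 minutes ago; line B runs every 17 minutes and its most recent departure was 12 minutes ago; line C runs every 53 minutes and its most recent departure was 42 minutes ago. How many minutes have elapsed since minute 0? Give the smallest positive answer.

6455

The moduli are pairwise coprime; N = 9·17·53 = 8109.
N/9 = 901; 901 ≡ 1 (mod 9), inverse 1.
N/17 = 477; 477 ≡ 1 (mod 17), inverse 1.
N/53 = 153; 153 ≡ 47 (mod 53); 47·44 ≡ 1, so inverse 44.
t ≡ 2·901·1 + 12·477·1 + 42·153·44 = 290270.
290270 mod 8109 = 6455.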